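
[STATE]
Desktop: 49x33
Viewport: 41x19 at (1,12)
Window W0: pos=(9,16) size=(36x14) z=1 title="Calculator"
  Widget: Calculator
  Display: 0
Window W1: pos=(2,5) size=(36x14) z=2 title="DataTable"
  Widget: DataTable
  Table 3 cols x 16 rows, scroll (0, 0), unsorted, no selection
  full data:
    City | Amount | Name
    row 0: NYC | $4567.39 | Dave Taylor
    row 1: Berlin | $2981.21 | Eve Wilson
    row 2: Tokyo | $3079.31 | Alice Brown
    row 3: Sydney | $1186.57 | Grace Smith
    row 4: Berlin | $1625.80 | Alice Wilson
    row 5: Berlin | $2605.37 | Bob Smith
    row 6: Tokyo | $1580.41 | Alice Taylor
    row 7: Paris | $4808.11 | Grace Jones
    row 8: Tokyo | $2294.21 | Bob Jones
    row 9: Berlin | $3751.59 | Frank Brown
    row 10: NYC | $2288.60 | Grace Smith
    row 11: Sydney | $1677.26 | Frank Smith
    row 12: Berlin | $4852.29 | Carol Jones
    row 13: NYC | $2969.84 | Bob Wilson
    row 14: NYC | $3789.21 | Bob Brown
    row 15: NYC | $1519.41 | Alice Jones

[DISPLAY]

 ┃Tokyo │$3079.31│Alice Brown       ┃    
 ┃Sydney│$1186.57│Grace Smith       ┃    
 ┃Berlin│$1625.80│Alice Wilson      ┃    
 ┃Berlin│$2605.37│Bob Smith         ┃    
 ┃Tokyo │$1580.41│Alice Taylor      ┃━━━━
 ┃Paris │$4808.11│Grace Jones       ┃    
 ┗━━━━━━━━━━━━━━━━━━━━━━━━━━━━━━━━━━┛────
        ┃                                
        ┃┌───┬───┬───┬───┐               
        ┃│ 7 │ 8 │ 9 │ ÷ │               
        ┃├───┼───┼───┼───┤               
        ┃│ 4 │ 5 │ 6 │ × │               
        ┃├───┼───┼───┼───┤               
        ┃│ 1 │ 2 │ 3 │ - │               
        ┃├───┼───┼───┼───┤               
        ┃│ 0 │ . │ = │ + │               
        ┃└───┴───┴───┴───┘               
        ┗━━━━━━━━━━━━━━━━━━━━━━━━━━━━━━━━
                                         


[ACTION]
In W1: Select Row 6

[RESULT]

 ┃Tokyo │$3079.31│Alice Brown       ┃    
 ┃Sydney│$1186.57│Grace Smith       ┃    
 ┃Berlin│$1625.80│Alice Wilson      ┃    
 ┃Berlin│$2605.37│Bob Smith         ┃    
 ┃>okyo │$1580.41│Alice Taylor      ┃━━━━
 ┃Paris │$4808.11│Grace Jones       ┃    
 ┗━━━━━━━━━━━━━━━━━━━━━━━━━━━━━━━━━━┛────
        ┃                                
        ┃┌───┬───┬───┬───┐               
        ┃│ 7 │ 8 │ 9 │ ÷ │               
        ┃├───┼───┼───┼───┤               
        ┃│ 4 │ 5 │ 6 │ × │               
        ┃├───┼───┼───┼───┤               
        ┃│ 1 │ 2 │ 3 │ - │               
        ┃├───┼───┼───┼───┤               
        ┃│ 0 │ . │ = │ + │               
        ┃└───┴───┴───┴───┘               
        ┗━━━━━━━━━━━━━━━━━━━━━━━━━━━━━━━━
                                         


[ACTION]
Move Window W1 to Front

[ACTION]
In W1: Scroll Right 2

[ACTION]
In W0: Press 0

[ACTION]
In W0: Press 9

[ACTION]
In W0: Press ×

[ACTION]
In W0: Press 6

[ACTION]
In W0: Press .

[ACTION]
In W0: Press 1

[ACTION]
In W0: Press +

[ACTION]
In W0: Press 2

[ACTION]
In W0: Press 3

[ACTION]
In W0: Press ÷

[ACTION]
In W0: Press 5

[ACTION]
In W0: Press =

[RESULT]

 ┃Tokyo │$3079.31│Alice Brown       ┃    
 ┃Sydney│$1186.57│Grace Smith       ┃    
 ┃Berlin│$1625.80│Alice Wilson      ┃    
 ┃Berlin│$2605.37│Bob Smith         ┃    
 ┃>okyo │$1580.41│Alice Taylor      ┃━━━━
 ┃Paris │$4808.11│Grace Jones       ┃    
 ┗━━━━━━━━━━━━━━━━━━━━━━━━━━━━━━━━━━┛────
        ┃                             15.
        ┃┌───┬───┬───┬───┐               
        ┃│ 7 │ 8 │ 9 │ ÷ │               
        ┃├───┼───┼───┼───┤               
        ┃│ 4 │ 5 │ 6 │ × │               
        ┃├───┼───┼───┼───┤               
        ┃│ 1 │ 2 │ 3 │ - │               
        ┃├───┼───┼───┼───┤               
        ┃│ 0 │ . │ = │ + │               
        ┃└───┴───┴───┴───┘               
        ┗━━━━━━━━━━━━━━━━━━━━━━━━━━━━━━━━
                                         


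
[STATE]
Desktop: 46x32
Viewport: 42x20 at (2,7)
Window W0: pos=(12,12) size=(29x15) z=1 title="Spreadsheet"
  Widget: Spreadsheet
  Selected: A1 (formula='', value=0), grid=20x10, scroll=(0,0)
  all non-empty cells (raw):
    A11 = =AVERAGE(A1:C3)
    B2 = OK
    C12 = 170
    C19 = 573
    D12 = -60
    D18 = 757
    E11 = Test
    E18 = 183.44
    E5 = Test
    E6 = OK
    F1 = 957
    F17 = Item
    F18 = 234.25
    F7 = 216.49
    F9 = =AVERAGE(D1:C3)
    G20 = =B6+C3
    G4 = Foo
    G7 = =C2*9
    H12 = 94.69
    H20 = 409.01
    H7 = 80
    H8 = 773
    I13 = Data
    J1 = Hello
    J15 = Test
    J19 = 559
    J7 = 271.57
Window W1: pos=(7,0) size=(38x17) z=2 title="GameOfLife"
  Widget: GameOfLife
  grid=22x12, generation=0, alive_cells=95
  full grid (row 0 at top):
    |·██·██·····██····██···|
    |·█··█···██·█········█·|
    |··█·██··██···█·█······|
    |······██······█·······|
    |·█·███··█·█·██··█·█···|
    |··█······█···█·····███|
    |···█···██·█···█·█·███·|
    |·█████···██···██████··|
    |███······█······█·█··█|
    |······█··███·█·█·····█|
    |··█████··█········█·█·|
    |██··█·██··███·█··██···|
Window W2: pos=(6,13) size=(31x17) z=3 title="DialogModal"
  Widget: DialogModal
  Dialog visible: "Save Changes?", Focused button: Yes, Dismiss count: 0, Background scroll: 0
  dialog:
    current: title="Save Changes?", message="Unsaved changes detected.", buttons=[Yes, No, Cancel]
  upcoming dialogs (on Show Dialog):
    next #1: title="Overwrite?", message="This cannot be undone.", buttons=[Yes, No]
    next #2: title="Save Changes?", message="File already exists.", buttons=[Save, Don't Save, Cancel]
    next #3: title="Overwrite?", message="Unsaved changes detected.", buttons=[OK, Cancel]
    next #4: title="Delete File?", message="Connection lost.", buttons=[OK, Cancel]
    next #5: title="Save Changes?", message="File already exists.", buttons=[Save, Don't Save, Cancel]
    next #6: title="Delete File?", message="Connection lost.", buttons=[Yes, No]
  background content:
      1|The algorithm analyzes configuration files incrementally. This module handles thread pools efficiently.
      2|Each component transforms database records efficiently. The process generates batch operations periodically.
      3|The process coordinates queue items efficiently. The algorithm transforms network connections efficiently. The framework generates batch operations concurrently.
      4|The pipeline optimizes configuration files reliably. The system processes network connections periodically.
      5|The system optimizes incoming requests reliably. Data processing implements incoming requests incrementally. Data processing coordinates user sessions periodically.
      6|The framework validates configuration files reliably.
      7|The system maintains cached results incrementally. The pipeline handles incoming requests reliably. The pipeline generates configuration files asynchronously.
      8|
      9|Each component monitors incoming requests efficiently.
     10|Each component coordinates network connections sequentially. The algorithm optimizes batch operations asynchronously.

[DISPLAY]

     ┃······██······█·······              
     ┃·█·███··█·█·██··█·█···              
     ┃··█······█···█·····███              
     ┃···█···██·█···█·█·███·              
     ┃·█████···██···██████··              
     ┃███······█······█·█··█              
    ┏━━━━━━━━━━━━━━━━━━━━━━━━━━━━━┓       
    ┃ DialogModal                 ┃       
    ┠─────────────────────────────┨       
    ┃The algorithm analyzes config┃━━━━━━━
    ┃Each component transforms dat┃---┃   
    ┃The process coordinates queue┃   ┃   
    ┃The pipeline optimizes config┃   ┃   
    ┃Th┌───────────────────────┐ng┃   ┃   
    ┃Th│     Save Changes?     │fi┃   ┃   
    ┃Th│Unsaved changes detecte│ r┃   ┃   
    ┃  │  [Yes]  No   Cancel   │  ┃   ┃   
    ┃Ea└───────────────────────┘om┃   ┃   
    ┃Each component coordinates ne┃   ┃   
    ┃                             ┃━━━┛   


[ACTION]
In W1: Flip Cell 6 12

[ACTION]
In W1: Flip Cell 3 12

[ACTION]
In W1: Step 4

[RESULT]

     ┃··█····█·····█·█······              
     ┃····█·█·····███·······              
     ┃···█·█·····███········              
     ┃█·············█····██·              
     ┃██···█·····█···█··█··█              
     ┃█·········██··█···██··              
    ┏━━━━━━━━━━━━━━━━━━━━━━━━━━━━━┓       
    ┃ DialogModal                 ┃       
    ┠─────────────────────────────┨       
    ┃The algorithm analyzes config┃━━━━━━━
    ┃Each component transforms dat┃---┃   
    ┃The process coordinates queue┃   ┃   
    ┃The pipeline optimizes config┃   ┃   
    ┃Th┌───────────────────────┐ng┃   ┃   
    ┃Th│     Save Changes?     │fi┃   ┃   
    ┃Th│Unsaved changes detecte│ r┃   ┃   
    ┃  │  [Yes]  No   Cancel   │  ┃   ┃   
    ┃Ea└───────────────────────┘om┃   ┃   
    ┃Each component coordinates ne┃   ┃   
    ┃                             ┃━━━┛   


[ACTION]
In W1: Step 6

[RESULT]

     ┃█·██········██·█······              
     ┃·██··███····████······              
     ┃█············█········              
     ┃······················              
     ┃██·██·················              
     ┃·███··················              
    ┏━━━━━━━━━━━━━━━━━━━━━━━━━━━━━┓       
    ┃ DialogModal                 ┃       
    ┠─────────────────────────────┨       
    ┃The algorithm analyzes config┃━━━━━━━
    ┃Each component transforms dat┃---┃   
    ┃The process coordinates queue┃   ┃   
    ┃The pipeline optimizes config┃   ┃   
    ┃Th┌───────────────────────┐ng┃   ┃   
    ┃Th│     Save Changes?     │fi┃   ┃   
    ┃Th│Unsaved changes detecte│ r┃   ┃   
    ┃  │  [Yes]  No   Cancel   │  ┃   ┃   
    ┃Ea└───────────────────────┘om┃   ┃   
    ┃Each component coordinates ne┃   ┃   
    ┃                             ┃━━━┛   


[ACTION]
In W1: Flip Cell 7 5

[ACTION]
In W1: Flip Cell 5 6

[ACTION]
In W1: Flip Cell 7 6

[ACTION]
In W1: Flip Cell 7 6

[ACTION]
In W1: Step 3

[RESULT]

     ┃█···██··██·····█······              
     ┃·██·········███·······              
     ┃···██········█········              
     ┃······················              
     ┃··█··█················              
     ┃····██················              
    ┏━━━━━━━━━━━━━━━━━━━━━━━━━━━━━┓       
    ┃ DialogModal                 ┃       
    ┠─────────────────────────────┨       
    ┃The algorithm analyzes config┃━━━━━━━
    ┃Each component transforms dat┃---┃   
    ┃The process coordinates queue┃   ┃   
    ┃The pipeline optimizes config┃   ┃   
    ┃Th┌───────────────────────┐ng┃   ┃   
    ┃Th│     Save Changes?     │fi┃   ┃   
    ┃Th│Unsaved changes detecte│ r┃   ┃   
    ┃  │  [Yes]  No   Cancel   │  ┃   ┃   
    ┃Ea└───────────────────────┘om┃   ┃   
    ┃Each component coordinates ne┃   ┃   
    ┃                             ┃━━━┛   


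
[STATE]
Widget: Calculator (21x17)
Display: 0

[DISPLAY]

                    0
┌───┬───┬───┬───┐    
│ 7 │ 8 │ 9 │ ÷ │    
├───┼───┼───┼───┤    
│ 4 │ 5 │ 6 │ × │    
├───┼───┼───┼───┤    
│ 1 │ 2 │ 3 │ - │    
├───┼───┼───┼───┤    
│ 0 │ . │ = │ + │    
├───┼───┼───┼───┤    
│ C │ MC│ MR│ M+│    
└───┴───┴───┴───┘    
                     
                     
                     
                     
                     


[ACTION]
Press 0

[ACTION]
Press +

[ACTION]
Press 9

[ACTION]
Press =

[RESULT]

                    9
┌───┬───┬───┬───┐    
│ 7 │ 8 │ 9 │ ÷ │    
├───┼───┼───┼───┤    
│ 4 │ 5 │ 6 │ × │    
├───┼───┼───┼───┤    
│ 1 │ 2 │ 3 │ - │    
├───┼───┼───┼───┤    
│ 0 │ . │ = │ + │    
├───┼───┼───┼───┤    
│ C │ MC│ MR│ M+│    
└───┴───┴───┴───┘    
                     
                     
                     
                     
                     


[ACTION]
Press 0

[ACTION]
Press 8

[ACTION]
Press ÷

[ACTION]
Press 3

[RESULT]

                    3
┌───┬───┬───┬───┐    
│ 7 │ 8 │ 9 │ ÷ │    
├───┼───┼───┼───┤    
│ 4 │ 5 │ 6 │ × │    
├───┼───┼───┼───┤    
│ 1 │ 2 │ 3 │ - │    
├───┼───┼───┼───┤    
│ 0 │ . │ = │ + │    
├───┼───┼───┼───┤    
│ C │ MC│ MR│ M+│    
└───┴───┴───┴───┘    
                     
                     
                     
                     
                     


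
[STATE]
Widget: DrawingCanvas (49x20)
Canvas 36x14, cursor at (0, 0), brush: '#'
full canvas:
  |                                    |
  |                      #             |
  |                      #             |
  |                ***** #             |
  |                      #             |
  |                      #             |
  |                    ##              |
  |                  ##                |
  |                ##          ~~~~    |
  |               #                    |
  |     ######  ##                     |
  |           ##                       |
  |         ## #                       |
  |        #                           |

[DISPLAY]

+                                                
                      #                          
                      #                          
                ***** #                          
                      #                          
                      #                          
                    ##                           
                  ##                             
                ##          ~~~~                 
               #                                 
     ######  ##                                  
           ##                                    
         ## #                                    
        #                                        
                                                 
                                                 
                                                 
                                                 
                                                 
                                                 


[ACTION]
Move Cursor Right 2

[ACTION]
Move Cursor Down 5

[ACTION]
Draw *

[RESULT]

                                                 
                      #                          
                      #                          
                ***** #                          
                      #                          
  *                   #                          
                    ##                           
                  ##                             
                ##          ~~~~                 
               #                                 
     ######  ##                                  
           ##                                    
         ## #                                    
        #                                        
                                                 
                                                 
                                                 
                                                 
                                                 
                                                 


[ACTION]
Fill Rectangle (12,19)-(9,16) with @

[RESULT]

                                                 
                      #                          
                      #                          
                ***** #                          
                      #                          
  *                   #                          
                    ##                           
                  ##                             
                ##          ~~~~                 
               #@@@@                             
     ######  ## @@@@                             
           ##   @@@@                             
         ## #   @@@@                             
        #                                        
                                                 
                                                 
                                                 
                                                 
                                                 
                                                 


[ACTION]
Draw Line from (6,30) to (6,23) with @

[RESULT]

                                                 
                      #                          
                      #                          
                ***** #                          
                      #                          
  *                   #                          
                    ## @@@@@@@@                  
                  ##                             
                ##          ~~~~                 
               #@@@@                             
     ######  ## @@@@                             
           ##   @@@@                             
         ## #   @@@@                             
        #                                        
                                                 
                                                 
                                                 
                                                 
                                                 
                                                 


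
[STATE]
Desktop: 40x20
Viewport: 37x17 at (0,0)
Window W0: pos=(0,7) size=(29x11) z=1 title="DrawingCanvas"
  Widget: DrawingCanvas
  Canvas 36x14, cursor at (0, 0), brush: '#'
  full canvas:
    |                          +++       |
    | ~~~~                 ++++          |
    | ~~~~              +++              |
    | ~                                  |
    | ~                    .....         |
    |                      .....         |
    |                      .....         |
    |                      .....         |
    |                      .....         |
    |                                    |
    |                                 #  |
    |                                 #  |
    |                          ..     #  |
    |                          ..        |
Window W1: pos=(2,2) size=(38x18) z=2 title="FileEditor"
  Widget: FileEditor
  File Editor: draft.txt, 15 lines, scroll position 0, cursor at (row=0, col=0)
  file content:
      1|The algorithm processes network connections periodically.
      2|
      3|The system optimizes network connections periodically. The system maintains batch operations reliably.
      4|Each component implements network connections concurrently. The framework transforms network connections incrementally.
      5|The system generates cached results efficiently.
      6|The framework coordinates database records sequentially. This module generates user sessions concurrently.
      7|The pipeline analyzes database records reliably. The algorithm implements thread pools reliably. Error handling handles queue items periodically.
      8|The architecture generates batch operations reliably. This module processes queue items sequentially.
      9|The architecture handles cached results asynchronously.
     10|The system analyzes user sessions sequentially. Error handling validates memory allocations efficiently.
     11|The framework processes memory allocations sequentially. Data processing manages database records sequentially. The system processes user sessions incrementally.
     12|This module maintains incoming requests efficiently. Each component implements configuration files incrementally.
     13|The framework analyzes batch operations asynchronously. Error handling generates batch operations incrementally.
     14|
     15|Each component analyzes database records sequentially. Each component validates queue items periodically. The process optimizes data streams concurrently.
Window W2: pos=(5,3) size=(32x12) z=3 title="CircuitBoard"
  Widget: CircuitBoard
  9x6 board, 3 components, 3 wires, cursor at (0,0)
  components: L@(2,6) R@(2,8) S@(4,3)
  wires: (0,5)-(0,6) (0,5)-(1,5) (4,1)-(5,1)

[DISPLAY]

                                     
                                     
  ┏━━━━━━━━━━━━━━━━━━━━━━━━━━━━━━━━━━
  ┃ F┏━━━━━━━━━━━━━━━━━━━━━━━━━━━━━━┓
  ┠──┃ CircuitBoard                 ┃
  ┃█h┠──────────────────────────────┨
  ┃  ┃   0 1 2 3 4 5 6 7 8          ┃
┏━┃Th┃0  [.]                  · ─ · ┃
┃ ┃Ea┃                        │     ┃
┠─┃Th┃1                       ·     ┃
┃+┃Th┃                              ┃
┃ ┃Th┃2                           L ┃
┃ ┃Th┃                              ┃
┃ ┃Th┃3                             ┃
┃ ┃Th┗━━━━━━━━━━━━━━━━━━━━━━━━━━━━━━┛
┃ ┃The framework processes memory all
┃ ┃This module maintains incoming req


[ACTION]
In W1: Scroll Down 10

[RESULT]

                                     
                                     
  ┏━━━━━━━━━━━━━━━━━━━━━━━━━━━━━━━━━━
  ┃ F┏━━━━━━━━━━━━━━━━━━━━━━━━━━━━━━┓
  ┠──┃ CircuitBoard                 ┃
  ┃  ┠──────────────────────────────┨
  ┃Th┃   0 1 2 3 4 5 6 7 8          ┃
┏━┃Ea┃0  [.]                  · ─ · ┃
┃ ┃Th┃                        │     ┃
┠─┃Th┃1                       ·     ┃
┃+┃Th┃                              ┃
┃ ┃Th┃2                           L ┃
┃ ┃Th┃                              ┃
┃ ┃Th┃3                             ┃
┃ ┃Th┗━━━━━━━━━━━━━━━━━━━━━━━━━━━━━━┛
┃ ┃This module maintains incoming req
┃ ┃The framework analyzes batch opera


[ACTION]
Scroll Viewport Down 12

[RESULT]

  ┃ F┏━━━━━━━━━━━━━━━━━━━━━━━━━━━━━━┓
  ┠──┃ CircuitBoard                 ┃
  ┃  ┠──────────────────────────────┨
  ┃Th┃   0 1 2 3 4 5 6 7 8          ┃
┏━┃Ea┃0  [.]                  · ─ · ┃
┃ ┃Th┃                        │     ┃
┠─┃Th┃1                       ·     ┃
┃+┃Th┃                              ┃
┃ ┃Th┃2                           L ┃
┃ ┃Th┃                              ┃
┃ ┃Th┃3                             ┃
┃ ┃Th┗━━━━━━━━━━━━━━━━━━━━━━━━━━━━━━┛
┃ ┃This module maintains incoming req
┃ ┃The framework analyzes batch opera
┗━┃                                  
  ┃Each component analyzes database r
  ┗━━━━━━━━━━━━━━━━━━━━━━━━━━━━━━━━━━


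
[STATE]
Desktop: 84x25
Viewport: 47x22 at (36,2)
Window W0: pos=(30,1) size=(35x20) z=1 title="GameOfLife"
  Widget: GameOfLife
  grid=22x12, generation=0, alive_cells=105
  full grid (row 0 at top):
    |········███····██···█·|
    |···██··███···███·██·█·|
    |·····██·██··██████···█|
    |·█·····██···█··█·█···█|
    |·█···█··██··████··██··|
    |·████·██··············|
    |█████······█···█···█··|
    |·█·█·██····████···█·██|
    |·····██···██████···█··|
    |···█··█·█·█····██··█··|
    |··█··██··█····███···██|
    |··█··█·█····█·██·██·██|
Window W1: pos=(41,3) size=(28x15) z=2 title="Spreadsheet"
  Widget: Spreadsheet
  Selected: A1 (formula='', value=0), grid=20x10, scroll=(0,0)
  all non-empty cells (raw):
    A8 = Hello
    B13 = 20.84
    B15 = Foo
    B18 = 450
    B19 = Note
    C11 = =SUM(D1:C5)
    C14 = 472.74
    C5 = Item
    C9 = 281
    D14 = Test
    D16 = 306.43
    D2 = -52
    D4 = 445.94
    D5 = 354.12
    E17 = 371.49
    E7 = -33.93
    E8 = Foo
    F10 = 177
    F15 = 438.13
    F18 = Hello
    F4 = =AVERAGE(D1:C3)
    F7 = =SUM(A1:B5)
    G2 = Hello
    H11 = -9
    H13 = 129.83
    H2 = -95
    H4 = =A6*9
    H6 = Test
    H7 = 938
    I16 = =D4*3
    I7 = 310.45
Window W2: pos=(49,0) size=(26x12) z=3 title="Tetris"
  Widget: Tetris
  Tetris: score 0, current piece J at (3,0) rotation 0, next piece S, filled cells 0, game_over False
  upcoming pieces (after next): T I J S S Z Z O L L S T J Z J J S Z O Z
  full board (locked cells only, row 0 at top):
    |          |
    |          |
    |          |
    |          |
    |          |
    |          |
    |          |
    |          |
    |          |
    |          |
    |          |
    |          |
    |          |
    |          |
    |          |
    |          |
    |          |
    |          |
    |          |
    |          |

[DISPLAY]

OfLife       ┠────────────────────────┨        
─────┏━━━━━━━┃          │Next:        ┃        
0    ┃ Spread┃          │ ░░          ┃        
···██┠───────┃          │░░           ┃        
··███┃A1:    ┃          │             ┃        
██·██┃       ┃          │             ┃        
··██·┃-------┃          │             ┃        
█··██┃  1    ┃          │Score:       ┃        
·██··┃  2    ┃          │0            ┃        
·····┃  3    ┗━━━━━━━━━━━━━━━━━━━━━━━━┛        
██···┃  4        0       0      ┃              
██···┃  5        0       0Item  ┃              
·█·█·┃  6        0       0      ┃              
██··█┃  7        0       0      ┃              
█·█··┃  8 Hello          0      ┃              
     ┗━━━━━━━━━━━━━━━━━━━━━━━━━━┛              
                            ┃                  
                            ┃                  
━━━━━━━━━━━━━━━━━━━━━━━━━━━━┛                  
                                               
                                               
                                               


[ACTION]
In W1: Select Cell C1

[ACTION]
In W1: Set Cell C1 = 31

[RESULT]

OfLife       ┠────────────────────────┨        
─────┏━━━━━━━┃          │Next:        ┃        
0    ┃ Spread┃          │ ░░          ┃        
···██┠───────┃          │░░           ┃        
··███┃C1: 31 ┃          │             ┃        
██·██┃       ┃          │             ┃        
··██·┃-------┃          │             ┃        
█··██┃  1    ┃          │Score:       ┃        
·██··┃  2    ┃          │0            ┃        
·····┃  3    ┗━━━━━━━━━━━━━━━━━━━━━━━━┛        
██···┃  4        0       0      ┃              
██···┃  5        0       0Item  ┃              
·█·█·┃  6        0       0      ┃              
██··█┃  7        0       0      ┃              
█·█··┃  8 Hello          0      ┃              
     ┗━━━━━━━━━━━━━━━━━━━━━━━━━━┛              
                            ┃                  
                            ┃                  
━━━━━━━━━━━━━━━━━━━━━━━━━━━━┛                  
                                               
                                               
                                               


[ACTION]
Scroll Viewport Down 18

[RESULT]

─────┏━━━━━━━┃          │Next:        ┃        
0    ┃ Spread┃          │ ░░          ┃        
···██┠───────┃          │░░           ┃        
··███┃C1: 31 ┃          │             ┃        
██·██┃       ┃          │             ┃        
··██·┃-------┃          │             ┃        
█··██┃  1    ┃          │Score:       ┃        
·██··┃  2    ┃          │0            ┃        
·····┃  3    ┗━━━━━━━━━━━━━━━━━━━━━━━━┛        
██···┃  4        0       0      ┃              
██···┃  5        0       0Item  ┃              
·█·█·┃  6        0       0      ┃              
██··█┃  7        0       0      ┃              
█·█··┃  8 Hello          0      ┃              
     ┗━━━━━━━━━━━━━━━━━━━━━━━━━━┛              
                            ┃                  
                            ┃                  
━━━━━━━━━━━━━━━━━━━━━━━━━━━━┛                  
                                               
                                               
                                               
                                               


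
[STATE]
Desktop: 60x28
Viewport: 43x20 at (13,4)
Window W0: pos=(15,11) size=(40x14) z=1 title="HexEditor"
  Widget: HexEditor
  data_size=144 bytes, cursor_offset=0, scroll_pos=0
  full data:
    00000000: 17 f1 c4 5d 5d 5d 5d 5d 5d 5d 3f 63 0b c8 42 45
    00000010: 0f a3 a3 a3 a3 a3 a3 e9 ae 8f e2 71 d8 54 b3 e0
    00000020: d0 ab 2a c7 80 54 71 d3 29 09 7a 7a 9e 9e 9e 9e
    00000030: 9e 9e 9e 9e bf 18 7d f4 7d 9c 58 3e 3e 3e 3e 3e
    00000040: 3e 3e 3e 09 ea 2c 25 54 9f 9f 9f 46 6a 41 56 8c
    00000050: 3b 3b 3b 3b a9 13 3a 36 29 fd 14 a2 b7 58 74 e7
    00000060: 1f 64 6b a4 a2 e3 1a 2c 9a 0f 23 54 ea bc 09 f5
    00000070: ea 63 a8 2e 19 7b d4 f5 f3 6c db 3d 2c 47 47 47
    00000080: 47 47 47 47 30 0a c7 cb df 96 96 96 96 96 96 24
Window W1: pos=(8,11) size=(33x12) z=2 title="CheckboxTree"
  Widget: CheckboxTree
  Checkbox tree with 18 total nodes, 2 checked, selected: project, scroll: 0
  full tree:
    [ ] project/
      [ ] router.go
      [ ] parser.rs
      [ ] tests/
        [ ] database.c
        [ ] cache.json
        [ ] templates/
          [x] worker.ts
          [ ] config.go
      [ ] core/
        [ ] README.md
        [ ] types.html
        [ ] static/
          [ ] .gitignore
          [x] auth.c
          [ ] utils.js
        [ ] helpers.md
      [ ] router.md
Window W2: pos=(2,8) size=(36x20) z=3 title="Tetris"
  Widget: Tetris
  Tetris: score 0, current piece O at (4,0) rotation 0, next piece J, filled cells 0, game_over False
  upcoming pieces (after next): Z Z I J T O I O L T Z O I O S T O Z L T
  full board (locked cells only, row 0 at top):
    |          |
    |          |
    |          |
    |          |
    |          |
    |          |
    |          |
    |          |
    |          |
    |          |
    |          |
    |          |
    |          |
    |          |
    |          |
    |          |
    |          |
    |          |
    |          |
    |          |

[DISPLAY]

                                           
                                           
                                           
                                           
━━━━━━━━━━━━━━━━━━━━━━━━┓                  
                        ┃                  
────────────────────────┨                  
│Next:                  ┃━━┓━━━━━━━━━━━━━┓ 
│█                      ┃  ┃             ┃ 
│███                    ┃──┨─────────────┨ 
│                       ┃  ┃5d 5d 5d  5d ┃ 
│                       ┃  ┃a3 a3 e9  ae ┃ 
│                       ┃  ┃54 71 d3  29 ┃ 
│Score:                 ┃  ┃18 7d f4  7d ┃ 
│0                      ┃  ┃2c 25 54  9f ┃ 
│                       ┃  ┃13 3a 36  29 ┃ 
│                       ┃  ┃e3 1a 2c  9a ┃ 
│                       ┃  ┃7b d4 f5  f3 ┃ 
│                       ┃━━┛0a c7 cb  df ┃ 
│                       ┃                ┃ 


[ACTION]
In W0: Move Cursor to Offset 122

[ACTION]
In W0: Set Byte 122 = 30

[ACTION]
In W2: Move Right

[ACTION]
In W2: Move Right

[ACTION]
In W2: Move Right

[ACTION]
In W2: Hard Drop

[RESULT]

                                           
                                           
                                           
                                           
━━━━━━━━━━━━━━━━━━━━━━━━┓                  
                        ┃                  
────────────────────────┨                  
│Next:                  ┃━━┓━━━━━━━━━━━━━┓ 
│▓▓                     ┃  ┃             ┃ 
│ ▓▓                    ┃──┨─────────────┨ 
│                       ┃  ┃5d 5d 5d  5d ┃ 
│                       ┃  ┃a3 a3 e9  ae ┃ 
│                       ┃  ┃54 71 d3  29 ┃ 
│Score:                 ┃  ┃18 7d f4  7d ┃ 
│0                      ┃  ┃2c 25 54  9f ┃ 
│                       ┃  ┃13 3a 36  29 ┃ 
│                       ┃  ┃e3 1a 2c  9a ┃ 
│                       ┃  ┃7b d4 f5  f3 ┃ 
│                       ┃━━┛0a c7 cb  df ┃ 
│                       ┃                ┃ 


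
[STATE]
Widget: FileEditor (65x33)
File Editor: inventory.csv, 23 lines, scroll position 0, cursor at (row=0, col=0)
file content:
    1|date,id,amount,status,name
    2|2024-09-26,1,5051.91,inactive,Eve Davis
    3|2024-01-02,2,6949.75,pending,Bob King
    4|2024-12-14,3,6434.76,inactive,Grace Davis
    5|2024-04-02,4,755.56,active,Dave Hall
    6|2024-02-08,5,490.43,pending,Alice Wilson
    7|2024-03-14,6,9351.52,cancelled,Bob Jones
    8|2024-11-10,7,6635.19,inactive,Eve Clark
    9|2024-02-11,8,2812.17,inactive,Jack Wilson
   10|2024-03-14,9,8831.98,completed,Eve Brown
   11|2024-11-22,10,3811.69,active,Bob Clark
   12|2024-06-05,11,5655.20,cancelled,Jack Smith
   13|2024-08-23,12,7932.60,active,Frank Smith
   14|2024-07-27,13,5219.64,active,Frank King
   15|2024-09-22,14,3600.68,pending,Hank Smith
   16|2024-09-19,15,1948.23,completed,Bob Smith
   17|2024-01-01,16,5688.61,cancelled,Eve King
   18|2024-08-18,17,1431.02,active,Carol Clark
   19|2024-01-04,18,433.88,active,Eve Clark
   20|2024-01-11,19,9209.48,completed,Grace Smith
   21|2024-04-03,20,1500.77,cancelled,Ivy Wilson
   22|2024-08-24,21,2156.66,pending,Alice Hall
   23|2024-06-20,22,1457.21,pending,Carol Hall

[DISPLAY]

█ate,id,amount,status,name                                      ▲
2024-09-26,1,5051.91,inactive,Eve Davis                         █
2024-01-02,2,6949.75,pending,Bob King                           ░
2024-12-14,3,6434.76,inactive,Grace Davis                       ░
2024-04-02,4,755.56,active,Dave Hall                            ░
2024-02-08,5,490.43,pending,Alice Wilson                        ░
2024-03-14,6,9351.52,cancelled,Bob Jones                        ░
2024-11-10,7,6635.19,inactive,Eve Clark                         ░
2024-02-11,8,2812.17,inactive,Jack Wilson                       ░
2024-03-14,9,8831.98,completed,Eve Brown                        ░
2024-11-22,10,3811.69,active,Bob Clark                          ░
2024-06-05,11,5655.20,cancelled,Jack Smith                      ░
2024-08-23,12,7932.60,active,Frank Smith                        ░
2024-07-27,13,5219.64,active,Frank King                         ░
2024-09-22,14,3600.68,pending,Hank Smith                        ░
2024-09-19,15,1948.23,completed,Bob Smith                       ░
2024-01-01,16,5688.61,cancelled,Eve King                        ░
2024-08-18,17,1431.02,active,Carol Clark                        ░
2024-01-04,18,433.88,active,Eve Clark                           ░
2024-01-11,19,9209.48,completed,Grace Smith                     ░
2024-04-03,20,1500.77,cancelled,Ivy Wilson                      ░
2024-08-24,21,2156.66,pending,Alice Hall                        ░
2024-06-20,22,1457.21,pending,Carol Hall                        ░
                                                                ░
                                                                ░
                                                                ░
                                                                ░
                                                                ░
                                                                ░
                                                                ░
                                                                ░
                                                                ░
                                                                ▼


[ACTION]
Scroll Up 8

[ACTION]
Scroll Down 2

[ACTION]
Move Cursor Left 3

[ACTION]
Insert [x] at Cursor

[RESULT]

x█ate,id,amount,status,name                                     ▲
2024-09-26,1,5051.91,inactive,Eve Davis                         █
2024-01-02,2,6949.75,pending,Bob King                           ░
2024-12-14,3,6434.76,inactive,Grace Davis                       ░
2024-04-02,4,755.56,active,Dave Hall                            ░
2024-02-08,5,490.43,pending,Alice Wilson                        ░
2024-03-14,6,9351.52,cancelled,Bob Jones                        ░
2024-11-10,7,6635.19,inactive,Eve Clark                         ░
2024-02-11,8,2812.17,inactive,Jack Wilson                       ░
2024-03-14,9,8831.98,completed,Eve Brown                        ░
2024-11-22,10,3811.69,active,Bob Clark                          ░
2024-06-05,11,5655.20,cancelled,Jack Smith                      ░
2024-08-23,12,7932.60,active,Frank Smith                        ░
2024-07-27,13,5219.64,active,Frank King                         ░
2024-09-22,14,3600.68,pending,Hank Smith                        ░
2024-09-19,15,1948.23,completed,Bob Smith                       ░
2024-01-01,16,5688.61,cancelled,Eve King                        ░
2024-08-18,17,1431.02,active,Carol Clark                        ░
2024-01-04,18,433.88,active,Eve Clark                           ░
2024-01-11,19,9209.48,completed,Grace Smith                     ░
2024-04-03,20,1500.77,cancelled,Ivy Wilson                      ░
2024-08-24,21,2156.66,pending,Alice Hall                        ░
2024-06-20,22,1457.21,pending,Carol Hall                        ░
                                                                ░
                                                                ░
                                                                ░
                                                                ░
                                                                ░
                                                                ░
                                                                ░
                                                                ░
                                                                ░
                                                                ▼
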